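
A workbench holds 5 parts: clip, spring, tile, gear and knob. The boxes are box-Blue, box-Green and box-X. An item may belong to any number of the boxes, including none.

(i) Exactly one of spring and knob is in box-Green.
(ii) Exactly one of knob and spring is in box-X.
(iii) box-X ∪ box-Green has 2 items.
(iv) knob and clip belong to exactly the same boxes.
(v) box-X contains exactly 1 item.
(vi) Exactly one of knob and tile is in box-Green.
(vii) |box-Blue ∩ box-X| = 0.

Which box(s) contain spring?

spring: box-Green, box-X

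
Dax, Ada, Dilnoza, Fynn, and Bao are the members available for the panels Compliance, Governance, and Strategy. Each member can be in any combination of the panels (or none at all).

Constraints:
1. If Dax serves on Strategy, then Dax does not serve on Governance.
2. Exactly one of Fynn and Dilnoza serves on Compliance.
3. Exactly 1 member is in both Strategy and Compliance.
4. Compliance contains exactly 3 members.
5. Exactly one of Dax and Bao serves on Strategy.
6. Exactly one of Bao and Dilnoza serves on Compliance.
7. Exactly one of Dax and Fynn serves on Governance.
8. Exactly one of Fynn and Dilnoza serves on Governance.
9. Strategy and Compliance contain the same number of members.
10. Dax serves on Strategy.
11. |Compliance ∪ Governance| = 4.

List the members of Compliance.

Compliance = {Bao, Dax, Fynn}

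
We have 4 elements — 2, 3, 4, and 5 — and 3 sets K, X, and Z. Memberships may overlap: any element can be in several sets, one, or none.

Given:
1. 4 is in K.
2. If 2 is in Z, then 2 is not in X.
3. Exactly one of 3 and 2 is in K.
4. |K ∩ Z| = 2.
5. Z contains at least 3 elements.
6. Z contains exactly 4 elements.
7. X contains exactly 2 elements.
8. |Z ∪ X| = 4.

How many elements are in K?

2

From (1): 4 ∈ K.
(6): only 4 candidates remain for Z, so all are in.
(2): 2 ∉ X.
Suppose 5 ∈ K: no assignment then satisfies all the clues, so 5 ∉ K.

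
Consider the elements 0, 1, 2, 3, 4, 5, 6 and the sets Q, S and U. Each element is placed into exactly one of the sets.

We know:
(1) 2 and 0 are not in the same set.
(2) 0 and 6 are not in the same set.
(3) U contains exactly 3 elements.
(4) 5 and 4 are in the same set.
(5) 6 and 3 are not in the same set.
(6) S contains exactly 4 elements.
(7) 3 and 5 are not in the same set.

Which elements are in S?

S = {2, 4, 5, 6}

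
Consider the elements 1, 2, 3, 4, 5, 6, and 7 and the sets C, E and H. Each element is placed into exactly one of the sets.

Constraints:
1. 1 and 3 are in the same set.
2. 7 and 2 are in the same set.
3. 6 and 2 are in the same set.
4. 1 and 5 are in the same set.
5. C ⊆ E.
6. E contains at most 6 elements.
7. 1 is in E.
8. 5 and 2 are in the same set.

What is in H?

H = {4}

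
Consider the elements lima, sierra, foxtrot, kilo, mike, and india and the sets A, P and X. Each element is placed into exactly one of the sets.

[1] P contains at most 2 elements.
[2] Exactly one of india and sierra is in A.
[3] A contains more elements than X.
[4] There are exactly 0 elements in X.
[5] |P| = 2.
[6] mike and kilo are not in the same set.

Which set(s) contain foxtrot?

(4): X already has 0, so the rest are out.
Suppose foxtrot ∉ A: no assignment then satisfies all the clues, so foxtrot ∈ A.

foxtrot: A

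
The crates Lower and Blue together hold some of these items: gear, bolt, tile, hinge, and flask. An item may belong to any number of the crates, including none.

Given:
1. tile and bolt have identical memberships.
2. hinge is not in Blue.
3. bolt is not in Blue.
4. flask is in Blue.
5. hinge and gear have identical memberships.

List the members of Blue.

Blue = {flask}

From (2): hinge ∉ Blue.
From (3): bolt ∉ Blue.
From (4): flask ∈ Blue.
(1): tile matches bolt: tile ∉ Blue.
(5): gear matches hinge: gear ∉ Blue.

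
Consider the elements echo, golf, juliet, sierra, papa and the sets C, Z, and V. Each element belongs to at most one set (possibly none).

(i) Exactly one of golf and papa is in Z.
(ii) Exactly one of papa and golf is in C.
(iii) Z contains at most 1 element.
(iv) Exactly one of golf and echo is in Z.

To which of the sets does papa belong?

papa: C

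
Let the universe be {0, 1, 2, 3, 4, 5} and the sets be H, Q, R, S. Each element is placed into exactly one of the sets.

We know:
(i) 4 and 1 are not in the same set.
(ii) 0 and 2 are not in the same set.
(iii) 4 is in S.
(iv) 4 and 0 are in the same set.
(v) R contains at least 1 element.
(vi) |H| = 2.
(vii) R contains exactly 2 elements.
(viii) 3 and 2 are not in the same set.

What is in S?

S = {0, 4}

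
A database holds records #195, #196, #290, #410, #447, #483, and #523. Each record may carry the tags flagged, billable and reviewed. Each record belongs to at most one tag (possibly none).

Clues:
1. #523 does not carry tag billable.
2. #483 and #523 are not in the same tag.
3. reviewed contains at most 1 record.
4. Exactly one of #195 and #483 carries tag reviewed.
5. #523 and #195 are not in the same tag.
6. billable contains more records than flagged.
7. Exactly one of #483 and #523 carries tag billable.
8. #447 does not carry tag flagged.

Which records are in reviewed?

reviewed = {#195}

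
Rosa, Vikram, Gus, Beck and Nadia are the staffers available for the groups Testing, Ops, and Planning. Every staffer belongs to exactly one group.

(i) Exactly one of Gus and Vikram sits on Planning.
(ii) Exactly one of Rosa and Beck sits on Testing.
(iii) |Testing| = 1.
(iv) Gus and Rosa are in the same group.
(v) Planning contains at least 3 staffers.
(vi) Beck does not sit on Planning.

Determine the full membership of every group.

Testing = {Beck}; Ops = {Vikram}; Planning = {Gus, Nadia, Rosa}

From (vi): Beck ∉ Planning.
Suppose Rosa ∈ Testing: no assignment then satisfies all the clues, so Rosa ∉ Testing.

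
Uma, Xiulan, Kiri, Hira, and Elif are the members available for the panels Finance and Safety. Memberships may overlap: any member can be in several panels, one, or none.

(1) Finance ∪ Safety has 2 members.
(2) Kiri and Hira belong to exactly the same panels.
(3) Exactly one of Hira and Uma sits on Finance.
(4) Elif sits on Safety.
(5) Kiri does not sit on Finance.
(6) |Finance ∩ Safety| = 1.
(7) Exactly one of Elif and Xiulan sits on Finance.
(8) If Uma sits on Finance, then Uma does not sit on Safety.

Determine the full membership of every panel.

Finance = {Elif, Uma}; Safety = {Elif}

From (4): Elif ∈ Safety.
From (5): Kiri ∉ Finance.
(2): Hira matches Kiri: Hira ∉ Finance.
(3) (exactly one): Uma ∈ Finance.
(8): Uma ∉ Safety.
Suppose Xiulan ∈ Finance: no assignment then satisfies all the clues, so Xiulan ∉ Finance.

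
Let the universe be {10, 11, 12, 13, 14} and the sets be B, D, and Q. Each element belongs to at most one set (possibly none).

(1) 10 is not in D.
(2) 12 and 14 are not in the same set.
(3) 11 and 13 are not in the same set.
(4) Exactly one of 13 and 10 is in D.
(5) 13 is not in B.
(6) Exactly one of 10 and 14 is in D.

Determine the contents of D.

From (1): 10 ∉ D.
From (5): 13 ∉ B.
(4) (exactly one): 13 ∈ D.
(6) (exactly one): 14 ∈ D.
(2): 12 ∉ D.
(3): 11 ∉ D.

D = {13, 14}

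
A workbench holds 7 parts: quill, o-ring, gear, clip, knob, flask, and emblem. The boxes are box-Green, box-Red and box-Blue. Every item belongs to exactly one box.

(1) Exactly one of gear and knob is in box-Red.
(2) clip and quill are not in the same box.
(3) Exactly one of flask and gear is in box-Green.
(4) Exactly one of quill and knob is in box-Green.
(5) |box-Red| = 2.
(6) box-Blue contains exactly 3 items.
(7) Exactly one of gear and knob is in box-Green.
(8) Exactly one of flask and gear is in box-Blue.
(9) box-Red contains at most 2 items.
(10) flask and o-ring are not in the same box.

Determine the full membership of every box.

box-Green = {gear, quill}; box-Red = {knob, o-ring}; box-Blue = {clip, emblem, flask}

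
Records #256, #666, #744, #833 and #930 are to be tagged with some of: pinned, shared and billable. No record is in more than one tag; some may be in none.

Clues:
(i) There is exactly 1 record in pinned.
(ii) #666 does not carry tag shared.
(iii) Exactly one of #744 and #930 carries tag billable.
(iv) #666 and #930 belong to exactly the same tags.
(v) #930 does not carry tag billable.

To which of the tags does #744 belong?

#744: billable

From (ii): #666 ∉ shared.
From (v): #930 ∉ billable.
(iii) (exactly one): #744 ∈ billable.
(iv): #930 matches #666: #930 ∉ shared.
(iv): #666 matches #930: #666 ∉ billable.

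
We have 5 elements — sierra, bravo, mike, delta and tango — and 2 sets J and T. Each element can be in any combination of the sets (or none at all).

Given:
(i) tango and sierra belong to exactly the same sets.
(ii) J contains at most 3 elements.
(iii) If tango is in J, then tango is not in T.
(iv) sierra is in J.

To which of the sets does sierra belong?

From (iv): sierra ∈ J.
(i): tango matches sierra: tango ∈ J.
(iii): tango ∉ T.
(i): sierra matches tango: sierra ∉ T.

sierra: J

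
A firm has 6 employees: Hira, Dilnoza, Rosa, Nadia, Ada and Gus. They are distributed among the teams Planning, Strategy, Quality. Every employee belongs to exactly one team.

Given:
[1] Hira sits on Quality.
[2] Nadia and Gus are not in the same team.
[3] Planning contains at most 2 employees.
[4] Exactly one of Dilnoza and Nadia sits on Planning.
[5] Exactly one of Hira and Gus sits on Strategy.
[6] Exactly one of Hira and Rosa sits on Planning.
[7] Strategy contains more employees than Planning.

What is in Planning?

Planning = {Nadia, Rosa}

From (1): Hira ∈ Quality.
(5) (exactly one): Gus ∈ Strategy.
(6) (exactly one): Rosa ∈ Planning.
(2): Nadia ∉ Strategy.
Suppose Dilnoza ∈ Planning: no assignment then satisfies all the clues, so Dilnoza ∉ Planning.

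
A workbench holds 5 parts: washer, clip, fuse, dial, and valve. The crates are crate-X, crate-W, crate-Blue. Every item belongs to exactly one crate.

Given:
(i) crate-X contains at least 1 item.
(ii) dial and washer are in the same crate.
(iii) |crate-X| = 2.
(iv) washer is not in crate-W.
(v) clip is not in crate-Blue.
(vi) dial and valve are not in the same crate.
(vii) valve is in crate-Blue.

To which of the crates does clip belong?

From (iv): washer ∉ crate-W.
From (v): clip ∉ crate-Blue.
From (vii): valve ∈ crate-Blue.
(ii): dial matches washer: dial ∉ crate-W.
(vi): dial ∉ crate-Blue.
Only one crate left: dial ∈ crate-X.
(ii): washer matches dial: washer ∈ crate-X.
(iii): crate-X already has 2, so the rest are out.
Only one crate left: clip ∈ crate-W.

clip: crate-W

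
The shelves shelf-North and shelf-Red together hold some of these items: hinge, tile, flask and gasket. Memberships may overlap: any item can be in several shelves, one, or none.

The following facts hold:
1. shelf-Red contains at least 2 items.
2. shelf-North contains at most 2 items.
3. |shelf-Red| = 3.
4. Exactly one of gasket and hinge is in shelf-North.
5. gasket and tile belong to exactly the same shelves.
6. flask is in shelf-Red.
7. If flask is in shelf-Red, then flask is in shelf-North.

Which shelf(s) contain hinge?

hinge: shelf-North

From (6): flask ∈ shelf-Red.
(7): flask ∈ shelf-North.
Suppose hinge ∉ shelf-North: no assignment then satisfies all the clues, so hinge ∈ shelf-North.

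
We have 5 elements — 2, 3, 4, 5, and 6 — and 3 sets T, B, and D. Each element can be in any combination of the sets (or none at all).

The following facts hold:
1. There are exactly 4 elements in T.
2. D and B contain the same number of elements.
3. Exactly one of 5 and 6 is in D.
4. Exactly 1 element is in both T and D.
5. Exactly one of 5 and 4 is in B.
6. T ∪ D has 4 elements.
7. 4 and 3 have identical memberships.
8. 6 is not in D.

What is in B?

B = {5}

From (8): 6 ∉ D.
(3) (exactly one): 5 ∈ D.
Suppose 2 ∈ B: no assignment then satisfies all the clues, so 2 ∉ B.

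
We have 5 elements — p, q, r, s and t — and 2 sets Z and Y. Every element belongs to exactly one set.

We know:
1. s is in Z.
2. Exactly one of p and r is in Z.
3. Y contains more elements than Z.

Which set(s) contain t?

From (1): s ∈ Z.
Suppose t ∈ Z: no assignment then satisfies all the clues, so t ∉ Z.

t: Y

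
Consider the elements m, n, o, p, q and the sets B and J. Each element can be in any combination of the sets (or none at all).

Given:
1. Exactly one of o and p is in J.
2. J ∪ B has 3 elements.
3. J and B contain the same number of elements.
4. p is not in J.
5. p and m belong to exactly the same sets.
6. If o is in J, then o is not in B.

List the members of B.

B = {n, q}

From (4): p ∉ J.
(1) (exactly one): o ∈ J.
(5): m matches p: m ∉ J.
(6): o ∉ B.
Suppose m ∈ B: no assignment then satisfies all the clues, so m ∉ B.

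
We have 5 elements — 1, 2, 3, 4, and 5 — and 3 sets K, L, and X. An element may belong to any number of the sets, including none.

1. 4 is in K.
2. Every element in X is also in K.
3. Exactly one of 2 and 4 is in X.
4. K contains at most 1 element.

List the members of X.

X = {4}

From (1): 4 ∈ K.
(4): K already has 1, so the rest are out.
(2) contrapositive: 1 ∉ X.
(2) contrapositive: 2 ∉ X.
(2) contrapositive: 3 ∉ X.
(2) contrapositive: 5 ∉ X.
(3) (exactly one): 4 ∈ X.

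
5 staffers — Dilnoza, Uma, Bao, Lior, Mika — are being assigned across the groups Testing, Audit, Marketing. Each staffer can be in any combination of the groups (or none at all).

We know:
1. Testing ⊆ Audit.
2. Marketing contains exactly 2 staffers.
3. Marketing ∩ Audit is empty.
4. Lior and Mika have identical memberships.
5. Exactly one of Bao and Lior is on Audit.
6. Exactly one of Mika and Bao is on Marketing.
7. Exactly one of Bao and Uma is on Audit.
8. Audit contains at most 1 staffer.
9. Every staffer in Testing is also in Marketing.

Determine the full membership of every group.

Testing = {}; Audit = {Bao}; Marketing = {Lior, Mika}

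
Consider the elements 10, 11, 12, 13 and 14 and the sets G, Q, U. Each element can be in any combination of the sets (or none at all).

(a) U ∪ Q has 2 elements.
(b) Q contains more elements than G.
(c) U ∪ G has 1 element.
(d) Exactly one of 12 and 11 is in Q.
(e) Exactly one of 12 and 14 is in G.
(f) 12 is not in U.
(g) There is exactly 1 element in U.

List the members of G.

G = {14}

From (f): 12 ∉ U.
Suppose 10 ∈ G: no assignment then satisfies all the clues, so 10 ∉ G.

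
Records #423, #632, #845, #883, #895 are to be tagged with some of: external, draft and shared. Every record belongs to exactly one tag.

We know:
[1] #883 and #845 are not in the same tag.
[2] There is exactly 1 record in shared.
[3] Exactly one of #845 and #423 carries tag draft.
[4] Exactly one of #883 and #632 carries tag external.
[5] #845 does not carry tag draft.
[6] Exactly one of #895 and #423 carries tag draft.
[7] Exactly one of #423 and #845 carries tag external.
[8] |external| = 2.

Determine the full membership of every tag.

external = {#632, #845}; draft = {#423, #883}; shared = {#895}

From (5): #845 ∉ draft.
(3) (exactly one): #423 ∈ draft.
(6) (exactly one): #895 ∉ draft.
(7) (exactly one): #845 ∈ external.
(1): #883 ∉ external.
(4) (exactly one): #632 ∈ external.
(8): external already has 2, so the rest are out.
Only one tag left: #895 ∈ shared.
(2): shared already has 1, so the rest are out.
Only one tag left: #883 ∈ draft.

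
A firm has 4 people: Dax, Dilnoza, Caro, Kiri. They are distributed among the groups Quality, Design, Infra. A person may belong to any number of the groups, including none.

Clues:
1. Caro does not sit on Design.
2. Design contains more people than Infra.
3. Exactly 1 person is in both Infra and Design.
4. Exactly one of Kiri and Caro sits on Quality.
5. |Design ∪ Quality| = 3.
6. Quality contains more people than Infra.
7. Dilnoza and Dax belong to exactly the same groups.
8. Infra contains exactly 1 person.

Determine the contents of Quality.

From (1): Caro ∉ Design.
Suppose Dax ∉ Quality: no assignment then satisfies all the clues, so Dax ∈ Quality.

Quality = {Dax, Dilnoza, Kiri}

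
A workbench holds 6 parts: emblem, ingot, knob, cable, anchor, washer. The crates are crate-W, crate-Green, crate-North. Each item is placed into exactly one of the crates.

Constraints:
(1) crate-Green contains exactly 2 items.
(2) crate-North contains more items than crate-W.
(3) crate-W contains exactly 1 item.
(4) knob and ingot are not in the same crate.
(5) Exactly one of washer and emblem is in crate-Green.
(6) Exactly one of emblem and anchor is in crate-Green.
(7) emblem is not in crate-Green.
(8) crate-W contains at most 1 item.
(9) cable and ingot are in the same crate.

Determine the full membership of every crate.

crate-W = {knob}; crate-Green = {anchor, washer}; crate-North = {cable, emblem, ingot}

From (7): emblem ∉ crate-Green.
(5) (exactly one): washer ∈ crate-Green.
(6) (exactly one): anchor ∈ crate-Green.
(1): crate-Green already has 2, so the rest are out.
Suppose emblem ∈ crate-W: no assignment then satisfies all the clues, so emblem ∉ crate-W.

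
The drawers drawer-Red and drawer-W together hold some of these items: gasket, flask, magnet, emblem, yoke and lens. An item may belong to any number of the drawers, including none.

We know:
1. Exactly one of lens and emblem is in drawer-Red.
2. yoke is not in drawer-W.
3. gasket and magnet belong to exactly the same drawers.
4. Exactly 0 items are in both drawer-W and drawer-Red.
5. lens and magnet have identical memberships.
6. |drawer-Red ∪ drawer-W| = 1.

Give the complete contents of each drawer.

drawer-Red = {emblem}; drawer-W = {}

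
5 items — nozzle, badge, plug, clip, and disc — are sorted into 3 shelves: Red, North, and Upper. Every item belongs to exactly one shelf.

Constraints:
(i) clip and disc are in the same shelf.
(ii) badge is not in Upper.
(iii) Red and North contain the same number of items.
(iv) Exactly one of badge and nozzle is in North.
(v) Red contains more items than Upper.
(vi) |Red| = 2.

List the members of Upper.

Upper = {nozzle}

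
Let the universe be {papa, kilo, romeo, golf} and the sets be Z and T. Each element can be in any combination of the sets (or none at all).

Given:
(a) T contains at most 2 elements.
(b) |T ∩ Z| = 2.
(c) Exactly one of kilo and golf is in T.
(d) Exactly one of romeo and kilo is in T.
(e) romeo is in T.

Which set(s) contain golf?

From (e): romeo ∈ T.
(d) (exactly one): kilo ∉ T.
(c) (exactly one): golf ∈ T.
(a): T already has 2, so the rest are out.
Suppose golf ∉ Z: no assignment then satisfies all the clues, so golf ∈ Z.

golf: T, Z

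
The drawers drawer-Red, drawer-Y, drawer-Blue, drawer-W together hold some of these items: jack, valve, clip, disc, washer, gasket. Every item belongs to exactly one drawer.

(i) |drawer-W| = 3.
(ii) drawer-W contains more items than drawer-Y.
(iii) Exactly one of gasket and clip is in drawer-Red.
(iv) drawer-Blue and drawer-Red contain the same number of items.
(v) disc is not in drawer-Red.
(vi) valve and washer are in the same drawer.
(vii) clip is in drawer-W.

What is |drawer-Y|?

1

From (v): disc ∉ drawer-Red.
From (vii): clip ∈ drawer-W.
(iii) (exactly one): gasket ∈ drawer-Red.
Suppose jack ∈ drawer-Red: no assignment then satisfies all the clues, so jack ∉ drawer-Red.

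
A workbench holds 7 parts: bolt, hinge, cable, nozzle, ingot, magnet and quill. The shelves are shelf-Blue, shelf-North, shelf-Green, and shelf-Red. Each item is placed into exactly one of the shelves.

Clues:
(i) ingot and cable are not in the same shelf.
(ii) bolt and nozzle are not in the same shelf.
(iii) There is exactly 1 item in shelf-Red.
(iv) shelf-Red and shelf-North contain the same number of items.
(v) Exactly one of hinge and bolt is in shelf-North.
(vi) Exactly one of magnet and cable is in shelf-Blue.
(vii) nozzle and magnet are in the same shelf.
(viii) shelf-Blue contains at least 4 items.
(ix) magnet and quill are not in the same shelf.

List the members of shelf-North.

shelf-North = {bolt}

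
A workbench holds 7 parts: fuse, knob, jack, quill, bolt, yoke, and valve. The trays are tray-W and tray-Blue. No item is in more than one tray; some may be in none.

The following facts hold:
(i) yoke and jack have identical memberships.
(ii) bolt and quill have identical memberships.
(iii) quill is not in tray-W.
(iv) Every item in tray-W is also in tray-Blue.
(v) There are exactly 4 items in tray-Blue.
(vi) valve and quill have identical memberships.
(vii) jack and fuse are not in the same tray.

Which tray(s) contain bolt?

bolt: tray-Blue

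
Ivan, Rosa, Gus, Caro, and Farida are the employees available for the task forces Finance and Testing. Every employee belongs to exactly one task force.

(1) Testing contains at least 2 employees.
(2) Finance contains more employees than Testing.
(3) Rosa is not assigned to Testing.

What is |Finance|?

3

From (3): Rosa ∉ Testing.
Only one task force left: Rosa ∈ Finance.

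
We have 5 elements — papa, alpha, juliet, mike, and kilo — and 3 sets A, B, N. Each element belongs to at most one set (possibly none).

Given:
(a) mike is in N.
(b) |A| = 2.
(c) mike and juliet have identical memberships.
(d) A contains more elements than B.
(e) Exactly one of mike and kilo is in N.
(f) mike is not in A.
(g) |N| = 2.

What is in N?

From (a): mike ∈ N.
(c): juliet matches mike: juliet ∉ A.
(c): juliet matches mike: juliet ∉ B.
(c): juliet matches mike: juliet ∈ N.
(e) (exactly one): kilo ∉ N.
(g): N already has 2, so the rest are out.

N = {juliet, mike}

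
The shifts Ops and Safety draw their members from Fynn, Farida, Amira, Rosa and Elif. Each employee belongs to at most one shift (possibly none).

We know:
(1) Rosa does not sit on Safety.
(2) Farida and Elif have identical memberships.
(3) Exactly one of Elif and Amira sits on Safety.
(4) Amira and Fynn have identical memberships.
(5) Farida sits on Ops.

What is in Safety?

From (1): Rosa ∉ Safety.
From (5): Farida ∈ Ops.
(2): Elif matches Farida: Elif ∈ Ops.
(3) (exactly one): Amira ∈ Safety.
(4): Fynn matches Amira: Fynn ∉ Ops.
(4): Fynn matches Amira: Fynn ∈ Safety.

Safety = {Amira, Fynn}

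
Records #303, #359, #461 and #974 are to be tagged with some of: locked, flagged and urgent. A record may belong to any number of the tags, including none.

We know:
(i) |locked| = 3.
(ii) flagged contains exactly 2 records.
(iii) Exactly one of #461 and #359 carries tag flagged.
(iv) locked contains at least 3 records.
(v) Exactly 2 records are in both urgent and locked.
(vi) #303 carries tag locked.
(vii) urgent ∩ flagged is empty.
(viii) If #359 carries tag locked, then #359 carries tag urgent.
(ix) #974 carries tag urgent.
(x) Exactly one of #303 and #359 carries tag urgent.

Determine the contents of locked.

locked = {#303, #359, #974}

From (vi): #303 ∈ locked.
From (ix): #974 ∈ urgent.
(vii) (disjoint): #974 ∉ flagged.
Suppose #359 ∉ locked: no assignment then satisfies all the clues, so #359 ∈ locked.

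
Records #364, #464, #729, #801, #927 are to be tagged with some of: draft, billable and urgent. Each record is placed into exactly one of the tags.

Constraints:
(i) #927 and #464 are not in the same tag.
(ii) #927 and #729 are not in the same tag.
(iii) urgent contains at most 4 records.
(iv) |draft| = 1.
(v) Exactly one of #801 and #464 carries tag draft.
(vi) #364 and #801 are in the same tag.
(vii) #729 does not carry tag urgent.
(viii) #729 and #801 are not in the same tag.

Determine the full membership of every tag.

draft = {#464}; billable = {#729}; urgent = {#364, #801, #927}

From (vii): #729 ∉ urgent.
Suppose #364 ∈ draft: no assignment then satisfies all the clues, so #364 ∉ draft.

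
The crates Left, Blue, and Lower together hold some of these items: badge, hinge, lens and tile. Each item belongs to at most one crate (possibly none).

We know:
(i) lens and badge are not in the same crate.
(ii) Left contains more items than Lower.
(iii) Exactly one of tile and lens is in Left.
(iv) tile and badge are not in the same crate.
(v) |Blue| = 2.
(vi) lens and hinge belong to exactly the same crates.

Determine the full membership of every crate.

Left = {tile}; Blue = {hinge, lens}; Lower = {}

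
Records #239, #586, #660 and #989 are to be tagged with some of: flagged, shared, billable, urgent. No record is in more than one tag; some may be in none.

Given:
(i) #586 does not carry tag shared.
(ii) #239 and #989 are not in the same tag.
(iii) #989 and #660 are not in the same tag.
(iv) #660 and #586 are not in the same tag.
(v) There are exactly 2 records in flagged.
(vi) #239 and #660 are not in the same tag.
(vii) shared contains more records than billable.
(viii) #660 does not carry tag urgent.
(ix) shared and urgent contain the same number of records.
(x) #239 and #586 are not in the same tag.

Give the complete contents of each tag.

flagged = {#586, #989}; shared = {#660}; billable = {}; urgent = {#239}

From (i): #586 ∉ shared.
From (viii): #660 ∉ urgent.
Suppose #239 ∈ flagged: no assignment then satisfies all the clues, so #239 ∉ flagged.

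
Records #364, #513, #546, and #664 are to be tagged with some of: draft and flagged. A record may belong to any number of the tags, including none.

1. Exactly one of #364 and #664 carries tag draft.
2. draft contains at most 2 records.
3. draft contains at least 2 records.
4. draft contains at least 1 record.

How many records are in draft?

2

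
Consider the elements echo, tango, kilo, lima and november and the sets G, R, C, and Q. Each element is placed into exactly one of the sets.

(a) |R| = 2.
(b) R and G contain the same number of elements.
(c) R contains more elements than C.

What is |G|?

2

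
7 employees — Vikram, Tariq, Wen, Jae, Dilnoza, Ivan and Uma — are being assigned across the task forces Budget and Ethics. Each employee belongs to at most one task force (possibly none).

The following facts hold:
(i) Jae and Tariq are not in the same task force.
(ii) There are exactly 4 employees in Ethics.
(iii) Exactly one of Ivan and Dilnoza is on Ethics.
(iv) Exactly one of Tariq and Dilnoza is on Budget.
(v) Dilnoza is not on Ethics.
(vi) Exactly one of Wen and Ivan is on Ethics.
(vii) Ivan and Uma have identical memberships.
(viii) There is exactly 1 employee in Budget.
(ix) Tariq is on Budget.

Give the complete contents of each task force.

From (v): Dilnoza ∉ Ethics.
From (ix): Tariq ∈ Budget.
(i): Jae ∉ Budget.
(iii) (exactly one): Ivan ∈ Ethics.
(iv) (exactly one): Dilnoza ∉ Budget.
(vi) (exactly one): Wen ∉ Ethics.
(vii): Uma matches Ivan: Uma ∉ Budget.
(vii): Uma matches Ivan: Uma ∈ Ethics.
(viii): Budget already has 1, so the rest are out.
(ii): only 4 candidates remain for Ethics, so all are in.

Budget = {Tariq}; Ethics = {Ivan, Jae, Uma, Vikram}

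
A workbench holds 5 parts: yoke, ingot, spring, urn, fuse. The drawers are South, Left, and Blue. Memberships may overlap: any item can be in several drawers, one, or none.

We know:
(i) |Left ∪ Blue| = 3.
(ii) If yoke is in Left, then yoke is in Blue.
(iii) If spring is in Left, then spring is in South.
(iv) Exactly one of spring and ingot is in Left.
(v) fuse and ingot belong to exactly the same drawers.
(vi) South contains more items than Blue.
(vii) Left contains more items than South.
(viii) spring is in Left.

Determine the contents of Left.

Left = {spring, urn, yoke}

From (viii): spring ∈ Left.
(iii): spring ∈ South.
(iv) (exactly one): ingot ∉ Left.
(v): fuse matches ingot: fuse ∉ Left.
Suppose yoke ∉ Left: no assignment then satisfies all the clues, so yoke ∈ Left.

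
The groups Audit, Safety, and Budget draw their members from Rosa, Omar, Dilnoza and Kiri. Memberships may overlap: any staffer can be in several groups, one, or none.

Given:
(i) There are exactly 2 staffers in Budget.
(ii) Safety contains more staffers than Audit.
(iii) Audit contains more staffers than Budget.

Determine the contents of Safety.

Safety = {Dilnoza, Kiri, Omar, Rosa}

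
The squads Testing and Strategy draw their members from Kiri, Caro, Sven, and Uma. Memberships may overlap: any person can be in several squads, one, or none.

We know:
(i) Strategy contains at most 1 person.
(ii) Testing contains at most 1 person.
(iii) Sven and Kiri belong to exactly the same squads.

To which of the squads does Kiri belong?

Kiri: none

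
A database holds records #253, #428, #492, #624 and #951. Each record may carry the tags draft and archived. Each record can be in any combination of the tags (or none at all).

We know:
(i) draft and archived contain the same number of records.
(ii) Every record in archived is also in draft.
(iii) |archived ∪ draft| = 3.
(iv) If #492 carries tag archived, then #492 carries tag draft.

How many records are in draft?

3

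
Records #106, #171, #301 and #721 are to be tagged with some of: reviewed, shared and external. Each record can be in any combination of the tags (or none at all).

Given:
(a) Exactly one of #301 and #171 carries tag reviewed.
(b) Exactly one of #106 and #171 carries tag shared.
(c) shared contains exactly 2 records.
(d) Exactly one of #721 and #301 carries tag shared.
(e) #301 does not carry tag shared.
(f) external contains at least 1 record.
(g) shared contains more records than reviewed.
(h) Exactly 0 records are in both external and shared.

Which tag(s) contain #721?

#721: shared

From (e): #301 ∉ shared.
(d) (exactly one): #721 ∈ shared.
Suppose #721 ∈ reviewed: no assignment then satisfies all the clues, so #721 ∉ reviewed.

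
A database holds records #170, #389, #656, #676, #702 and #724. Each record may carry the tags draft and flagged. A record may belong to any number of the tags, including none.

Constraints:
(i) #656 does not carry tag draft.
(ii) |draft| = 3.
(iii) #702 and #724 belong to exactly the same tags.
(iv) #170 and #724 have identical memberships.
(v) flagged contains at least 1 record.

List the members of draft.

From (i): #656 ∉ draft.
Suppose #170 ∉ draft: no assignment then satisfies all the clues, so #170 ∈ draft.

draft = {#170, #702, #724}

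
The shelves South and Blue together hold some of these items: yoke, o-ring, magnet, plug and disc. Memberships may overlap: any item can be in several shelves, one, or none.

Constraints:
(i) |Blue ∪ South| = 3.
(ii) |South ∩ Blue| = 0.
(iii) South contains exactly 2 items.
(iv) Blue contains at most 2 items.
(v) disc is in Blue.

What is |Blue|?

1

From (v): disc ∈ Blue.
Suppose yoke ∈ Blue: no assignment then satisfies all the clues, so yoke ∉ Blue.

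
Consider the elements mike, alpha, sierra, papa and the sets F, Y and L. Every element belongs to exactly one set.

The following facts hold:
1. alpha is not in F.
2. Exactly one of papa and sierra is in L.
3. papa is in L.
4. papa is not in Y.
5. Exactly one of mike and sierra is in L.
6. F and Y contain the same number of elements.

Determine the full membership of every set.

F = {sierra}; Y = {alpha}; L = {mike, papa}

From (1): alpha ∉ F.
From (3): papa ∈ L.
(2) (exactly one): sierra ∉ L.
(5) (exactly one): mike ∈ L.
Suppose alpha ∉ Y: no assignment then satisfies all the clues, so alpha ∈ Y.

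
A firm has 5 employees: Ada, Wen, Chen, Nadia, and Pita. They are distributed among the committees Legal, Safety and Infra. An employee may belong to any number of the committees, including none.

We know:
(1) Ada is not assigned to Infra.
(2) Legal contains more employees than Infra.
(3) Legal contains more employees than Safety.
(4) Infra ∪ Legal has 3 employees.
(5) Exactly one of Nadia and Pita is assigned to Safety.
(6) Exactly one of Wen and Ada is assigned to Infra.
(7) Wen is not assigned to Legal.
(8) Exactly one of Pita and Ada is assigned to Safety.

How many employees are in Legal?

2

From (1): Ada ∉ Infra.
From (7): Wen ∉ Legal.
(6) (exactly one): Wen ∈ Infra.
Suppose Ada ∈ Safety: no assignment then satisfies all the clues, so Ada ∉ Safety.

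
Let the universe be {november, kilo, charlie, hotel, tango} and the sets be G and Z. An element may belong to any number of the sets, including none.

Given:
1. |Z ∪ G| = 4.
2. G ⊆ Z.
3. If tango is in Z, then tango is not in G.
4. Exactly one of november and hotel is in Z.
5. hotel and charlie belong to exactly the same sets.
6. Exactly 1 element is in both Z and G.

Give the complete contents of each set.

G = {kilo}; Z = {charlie, hotel, kilo, tango}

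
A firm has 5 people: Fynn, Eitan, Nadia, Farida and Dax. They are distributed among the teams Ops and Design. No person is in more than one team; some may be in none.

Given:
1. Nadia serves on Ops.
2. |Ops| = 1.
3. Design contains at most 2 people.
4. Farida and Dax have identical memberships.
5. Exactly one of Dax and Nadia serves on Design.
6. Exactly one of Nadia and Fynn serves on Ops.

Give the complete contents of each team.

From (1): Nadia ∈ Ops.
(2): Ops already has 1, so the rest are out.
(5) (exactly one): Dax ∈ Design.
(4): Farida matches Dax: Farida ∈ Design.
(3): Design already has 2, so the rest are out.

Ops = {Nadia}; Design = {Dax, Farida}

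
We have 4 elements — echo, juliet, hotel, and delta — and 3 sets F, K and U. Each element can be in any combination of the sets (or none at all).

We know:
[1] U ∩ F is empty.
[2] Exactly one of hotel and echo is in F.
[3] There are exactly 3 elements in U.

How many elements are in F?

1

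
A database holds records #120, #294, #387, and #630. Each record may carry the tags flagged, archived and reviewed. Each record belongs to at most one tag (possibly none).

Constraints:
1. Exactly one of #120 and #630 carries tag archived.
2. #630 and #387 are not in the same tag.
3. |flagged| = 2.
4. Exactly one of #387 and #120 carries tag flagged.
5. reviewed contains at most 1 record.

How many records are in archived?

1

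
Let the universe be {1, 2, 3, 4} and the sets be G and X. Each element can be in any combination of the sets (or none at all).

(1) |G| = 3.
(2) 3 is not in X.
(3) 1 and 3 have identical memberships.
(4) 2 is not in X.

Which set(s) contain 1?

From (2): 3 ∉ X.
From (4): 2 ∉ X.
(3): 1 matches 3: 1 ∉ X.
Suppose 1 ∉ G: no assignment then satisfies all the clues, so 1 ∈ G.

1: G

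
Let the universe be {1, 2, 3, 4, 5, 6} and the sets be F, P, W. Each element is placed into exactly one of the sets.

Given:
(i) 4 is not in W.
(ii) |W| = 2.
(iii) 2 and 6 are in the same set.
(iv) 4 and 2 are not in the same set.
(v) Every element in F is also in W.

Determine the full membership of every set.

F = {}; P = {1, 3, 4, 5}; W = {2, 6}

From (i): 4 ∉ W.
(v) contrapositive: 4 ∉ F.
Only one set left: 4 ∈ P.
(iv): 2 ∉ P.
(iii): 6 matches 2: 6 ∉ P.
Suppose 1 ∈ F: no assignment then satisfies all the clues, so 1 ∉ F.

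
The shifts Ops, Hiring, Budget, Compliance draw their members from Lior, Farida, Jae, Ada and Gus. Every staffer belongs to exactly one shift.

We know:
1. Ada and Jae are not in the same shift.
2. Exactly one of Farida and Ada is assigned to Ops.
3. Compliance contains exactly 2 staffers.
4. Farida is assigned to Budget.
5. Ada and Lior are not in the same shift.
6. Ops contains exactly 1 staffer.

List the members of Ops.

Ops = {Ada}

From (4): Farida ∈ Budget.
(2) (exactly one): Ada ∈ Ops.
(5): Lior ∉ Ops.
(6): Ops already has 1, so the rest are out.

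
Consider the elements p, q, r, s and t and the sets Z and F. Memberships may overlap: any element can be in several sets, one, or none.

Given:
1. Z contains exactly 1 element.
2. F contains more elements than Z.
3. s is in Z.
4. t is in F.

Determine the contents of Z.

From (3): s ∈ Z.
From (4): t ∈ F.
(1): Z already has 1, so the rest are out.

Z = {s}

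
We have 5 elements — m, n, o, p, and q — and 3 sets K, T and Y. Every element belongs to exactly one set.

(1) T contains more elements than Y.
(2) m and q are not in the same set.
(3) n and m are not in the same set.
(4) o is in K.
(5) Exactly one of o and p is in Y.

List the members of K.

K = {m, o}

From (4): o ∈ K.
(5) (exactly one): p ∈ Y.
Suppose m ∉ K: no assignment then satisfies all the clues, so m ∈ K.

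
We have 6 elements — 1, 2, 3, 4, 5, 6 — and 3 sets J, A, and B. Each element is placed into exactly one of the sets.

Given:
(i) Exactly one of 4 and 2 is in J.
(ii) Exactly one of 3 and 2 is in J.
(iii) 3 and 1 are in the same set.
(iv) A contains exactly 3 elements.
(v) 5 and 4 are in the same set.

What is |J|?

1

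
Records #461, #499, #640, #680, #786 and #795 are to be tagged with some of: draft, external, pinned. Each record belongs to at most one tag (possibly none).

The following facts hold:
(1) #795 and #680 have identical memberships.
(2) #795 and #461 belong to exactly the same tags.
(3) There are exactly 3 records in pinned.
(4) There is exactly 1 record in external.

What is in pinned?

pinned = {#461, #680, #795}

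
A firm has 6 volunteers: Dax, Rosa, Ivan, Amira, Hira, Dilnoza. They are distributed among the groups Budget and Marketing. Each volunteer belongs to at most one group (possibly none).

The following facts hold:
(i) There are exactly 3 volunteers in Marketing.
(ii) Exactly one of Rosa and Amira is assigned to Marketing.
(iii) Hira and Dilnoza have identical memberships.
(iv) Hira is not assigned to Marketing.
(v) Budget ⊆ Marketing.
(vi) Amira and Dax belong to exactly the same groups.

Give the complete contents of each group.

Budget = {}; Marketing = {Amira, Dax, Ivan}

From (iv): Hira ∉ Marketing.
(iii): Dilnoza matches Hira: Dilnoza ∉ Marketing.
(v) contrapositive: Hira ∉ Budget.
(v) contrapositive: Dilnoza ∉ Budget.
Suppose Dax ∈ Budget: no assignment then satisfies all the clues, so Dax ∉ Budget.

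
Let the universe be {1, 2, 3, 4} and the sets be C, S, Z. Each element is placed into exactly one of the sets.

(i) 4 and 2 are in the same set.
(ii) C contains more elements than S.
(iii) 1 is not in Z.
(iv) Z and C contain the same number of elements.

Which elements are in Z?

Z = {2, 4}

From (iii): 1 ∉ Z.
Suppose 2 ∉ Z: no assignment then satisfies all the clues, so 2 ∈ Z.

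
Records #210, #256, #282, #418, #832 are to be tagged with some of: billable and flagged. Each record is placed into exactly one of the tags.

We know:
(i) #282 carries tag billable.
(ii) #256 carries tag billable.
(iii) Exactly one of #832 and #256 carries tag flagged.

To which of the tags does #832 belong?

From (i): #282 ∈ billable.
From (ii): #256 ∈ billable.
(iii) (exactly one): #832 ∈ flagged.

#832: flagged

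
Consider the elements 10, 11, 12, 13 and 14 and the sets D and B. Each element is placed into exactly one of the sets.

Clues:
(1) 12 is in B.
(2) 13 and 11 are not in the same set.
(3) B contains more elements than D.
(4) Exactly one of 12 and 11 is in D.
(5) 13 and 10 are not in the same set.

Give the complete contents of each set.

From (1): 12 ∈ B.
(4) (exactly one): 11 ∈ D.
(2): 13 ∉ D.
Only one set left: 13 ∈ B.
(5): 10 ∉ B.
Only one set left: 10 ∈ D.
Suppose 14 ∈ D: no assignment then satisfies all the clues, so 14 ∉ D.

D = {10, 11}; B = {12, 13, 14}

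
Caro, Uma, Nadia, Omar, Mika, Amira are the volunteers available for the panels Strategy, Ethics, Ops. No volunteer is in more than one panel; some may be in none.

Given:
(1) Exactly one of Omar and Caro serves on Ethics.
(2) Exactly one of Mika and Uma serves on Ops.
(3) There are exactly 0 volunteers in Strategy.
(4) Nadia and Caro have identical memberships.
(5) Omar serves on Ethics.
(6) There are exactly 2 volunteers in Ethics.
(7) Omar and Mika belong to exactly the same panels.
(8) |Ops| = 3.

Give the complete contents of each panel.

Strategy = {}; Ethics = {Mika, Omar}; Ops = {Caro, Nadia, Uma}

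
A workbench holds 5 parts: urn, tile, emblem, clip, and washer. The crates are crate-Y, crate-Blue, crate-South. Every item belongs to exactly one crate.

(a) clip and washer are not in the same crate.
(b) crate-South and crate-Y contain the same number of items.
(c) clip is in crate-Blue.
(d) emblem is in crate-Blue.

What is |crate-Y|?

1

From (c): clip ∈ crate-Blue.
From (d): emblem ∈ crate-Blue.
(a): washer ∉ crate-Blue.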